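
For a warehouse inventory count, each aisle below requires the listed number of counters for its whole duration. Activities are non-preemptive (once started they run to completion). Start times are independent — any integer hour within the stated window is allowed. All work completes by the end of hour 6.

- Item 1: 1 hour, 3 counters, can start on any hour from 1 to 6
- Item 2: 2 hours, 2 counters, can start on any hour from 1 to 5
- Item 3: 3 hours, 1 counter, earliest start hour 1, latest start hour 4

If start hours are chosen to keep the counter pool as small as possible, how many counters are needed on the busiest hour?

Early-start (Item 1@1, Item 2@1, Item 3@1) gives peak 6: h1:6  h2:3  h3:1  h4:0  h5:0  h6:0.
Shift Item 2→2, Item 3→2.
Schedule Item 1@1, Item 2@2, Item 3@2: h1:3  h2:3  h3:3  h4:1  h5:0  h6:0 — peak 3.

3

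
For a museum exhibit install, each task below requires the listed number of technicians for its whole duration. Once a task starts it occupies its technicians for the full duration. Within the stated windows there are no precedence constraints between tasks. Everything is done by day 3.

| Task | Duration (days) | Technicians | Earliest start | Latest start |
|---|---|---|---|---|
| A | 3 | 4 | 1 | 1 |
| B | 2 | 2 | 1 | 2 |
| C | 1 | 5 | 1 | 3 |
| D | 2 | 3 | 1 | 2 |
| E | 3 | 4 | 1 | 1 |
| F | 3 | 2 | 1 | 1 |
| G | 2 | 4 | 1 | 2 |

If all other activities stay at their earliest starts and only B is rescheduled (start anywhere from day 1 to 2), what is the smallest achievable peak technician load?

B@1: d1:24  d2:19  d3:10 → peak 24
B@2: d1:22  d2:19  d3:12 → peak 22
Best is B@2, peak 22.

22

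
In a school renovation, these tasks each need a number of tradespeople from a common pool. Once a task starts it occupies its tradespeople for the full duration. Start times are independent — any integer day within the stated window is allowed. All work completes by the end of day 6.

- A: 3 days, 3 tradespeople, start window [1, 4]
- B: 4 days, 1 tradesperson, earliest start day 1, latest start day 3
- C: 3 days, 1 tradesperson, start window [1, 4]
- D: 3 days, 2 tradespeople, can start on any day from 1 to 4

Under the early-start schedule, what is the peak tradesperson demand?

7

Early-start schedule: A@1, B@1, C@1, D@1.
Load per day: day 1: 7, day 2: 7, day 3: 7, day 4: 1, day 5: 0, day 6: 0.
Peak is 7.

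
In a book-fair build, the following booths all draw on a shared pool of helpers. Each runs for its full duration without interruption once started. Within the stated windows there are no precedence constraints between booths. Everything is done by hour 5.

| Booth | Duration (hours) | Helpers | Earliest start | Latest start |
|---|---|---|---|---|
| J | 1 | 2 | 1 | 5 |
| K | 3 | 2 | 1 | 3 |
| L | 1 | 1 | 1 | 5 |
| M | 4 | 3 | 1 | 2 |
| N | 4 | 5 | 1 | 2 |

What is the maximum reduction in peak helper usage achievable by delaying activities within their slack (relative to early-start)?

3

Early-start peak: h1:13  h2:10  h3:10  h4:8  h5:0 ⇒ 13.
Leveled (J@1, K@1, L@1, M@1, N@2): h1:8  h2:10  h3:10  h4:8  h5:5 ⇒ 10.
Reduction 13 − 10 = 3.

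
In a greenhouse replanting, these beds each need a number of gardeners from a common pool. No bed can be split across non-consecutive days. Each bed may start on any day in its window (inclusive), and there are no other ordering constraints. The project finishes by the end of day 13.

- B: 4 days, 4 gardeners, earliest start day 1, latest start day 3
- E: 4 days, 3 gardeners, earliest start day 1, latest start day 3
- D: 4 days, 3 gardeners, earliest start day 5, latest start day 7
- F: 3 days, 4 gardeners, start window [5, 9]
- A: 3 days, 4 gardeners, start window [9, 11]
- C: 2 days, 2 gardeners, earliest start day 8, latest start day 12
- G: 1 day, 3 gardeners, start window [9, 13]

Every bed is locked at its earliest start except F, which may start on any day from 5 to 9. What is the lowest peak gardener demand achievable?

9

F@5: d1:7  d2:7  d3:7  d4:7  d5:7  d6:7  d7:7  d8:5  d9:9  d10:4  d11:4  d12:0  d13:0 → peak 9
F@6: d1:7  d2:7  d3:7  d4:7  d5:3  d6:7  d7:7  d8:9  d9:9  d10:4  d11:4  d12:0  d13:0 → peak 9
F@7: d1:7  d2:7  d3:7  d4:7  d5:3  d6:3  d7:7  d8:9  d9:13  d10:4  d11:4  d12:0  d13:0 → peak 13
F@8: d1:7  d2:7  d3:7  d4:7  d5:3  d6:3  d7:3  d8:9  d9:13  d10:8  d11:4  d12:0  d13:0 → peak 13
F@9: d1:7  d2:7  d3:7  d4:7  d5:3  d6:3  d7:3  d8:5  d9:13  d10:8  d11:8  d12:0  d13:0 → peak 13
Best is F@5, peak 9.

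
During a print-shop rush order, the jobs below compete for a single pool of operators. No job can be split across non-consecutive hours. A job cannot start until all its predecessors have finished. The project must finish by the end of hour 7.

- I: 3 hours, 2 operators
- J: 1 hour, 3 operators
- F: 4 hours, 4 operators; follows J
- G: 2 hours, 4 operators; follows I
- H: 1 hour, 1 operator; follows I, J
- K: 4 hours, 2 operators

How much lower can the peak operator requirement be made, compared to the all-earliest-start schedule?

Early-start peak: h1:7  h2:8  h3:8  h4:11  h5:8  h6:0  h7:0 ⇒ 11.
Leveled (I@1, J@1, F@2, G@6, H@4, K@4): h1:5  h2:6  h3:6  h4:7  h5:6  h6:6  h7:6 ⇒ 7.
Reduction 11 − 7 = 4.

4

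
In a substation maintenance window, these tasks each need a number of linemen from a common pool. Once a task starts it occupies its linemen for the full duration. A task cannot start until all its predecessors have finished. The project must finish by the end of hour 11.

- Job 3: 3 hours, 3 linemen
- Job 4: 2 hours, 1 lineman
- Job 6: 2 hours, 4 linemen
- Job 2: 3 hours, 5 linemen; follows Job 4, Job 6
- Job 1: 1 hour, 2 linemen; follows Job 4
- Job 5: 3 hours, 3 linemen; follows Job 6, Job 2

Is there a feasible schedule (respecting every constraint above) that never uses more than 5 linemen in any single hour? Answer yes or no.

Schedule Job 3@1, Job 4@1, Job 6@4, Job 2@6, Job 1@3, Job 5@9: h1:4  h2:4  h3:5  h4:4  h5:4  h6:5  h7:5  h8:5  h9:3  h10:3  h11:3 — peak 5 ≤ 5.

yes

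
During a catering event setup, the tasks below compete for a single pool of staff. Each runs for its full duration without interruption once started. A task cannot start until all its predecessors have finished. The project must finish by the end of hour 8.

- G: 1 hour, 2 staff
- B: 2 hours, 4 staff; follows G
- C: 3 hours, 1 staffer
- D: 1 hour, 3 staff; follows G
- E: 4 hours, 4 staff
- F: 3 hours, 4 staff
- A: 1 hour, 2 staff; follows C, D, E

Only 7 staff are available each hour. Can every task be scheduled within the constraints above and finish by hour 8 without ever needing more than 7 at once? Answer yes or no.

no

The minimum achievable peak is 8; 7 < 8, so no feasible schedule stays within the cap.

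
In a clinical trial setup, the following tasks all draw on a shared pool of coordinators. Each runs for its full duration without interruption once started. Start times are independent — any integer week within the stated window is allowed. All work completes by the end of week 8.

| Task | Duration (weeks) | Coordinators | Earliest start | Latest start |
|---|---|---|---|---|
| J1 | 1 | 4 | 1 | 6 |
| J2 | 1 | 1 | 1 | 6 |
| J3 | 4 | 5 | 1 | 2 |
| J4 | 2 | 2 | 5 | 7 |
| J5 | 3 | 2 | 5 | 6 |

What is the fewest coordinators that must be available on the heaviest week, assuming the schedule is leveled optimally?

Early-start (J1@1, J2@1, J3@1, J4@5, J5@5) gives peak 10: w1:10  w2:5  w3:5  w4:5  w5:4  w6:4  w7:2  w8:0.
Shift J3→2, J4→6, J5→6.
Schedule J1@1, J2@1, J3@2, J4@6, J5@6: w1:5  w2:5  w3:5  w4:5  w5:5  w6:4  w7:4  w8:2 — peak 5.
Total coordinator-weeks = 35 over 8 weeks ⇒ peak ≥ ⌈35/8⌉ = 5, so 5 is optimal.

5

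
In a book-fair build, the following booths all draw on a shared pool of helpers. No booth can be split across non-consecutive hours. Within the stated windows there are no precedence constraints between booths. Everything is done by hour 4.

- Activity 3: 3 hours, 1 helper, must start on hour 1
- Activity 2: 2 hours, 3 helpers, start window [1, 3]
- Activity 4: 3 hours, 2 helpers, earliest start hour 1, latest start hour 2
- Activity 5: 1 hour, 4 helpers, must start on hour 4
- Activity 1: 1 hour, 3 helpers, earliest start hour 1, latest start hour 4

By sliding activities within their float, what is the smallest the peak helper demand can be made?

Early-start (Activity 3@1, Activity 2@1, Activity 4@1, Activity 5@4, Activity 1@1) gives peak 9: h1:9  h2:6  h3:3  h4:4.
Shift Activity 1→3.
Schedule Activity 3@1, Activity 2@1, Activity 4@1, Activity 5@4, Activity 1@3: h1:6  h2:6  h3:6  h4:4 — peak 6.
Total helper-hours = 22 over 4 hours ⇒ peak ≥ ⌈22/4⌉ = 6, so 6 is optimal.

6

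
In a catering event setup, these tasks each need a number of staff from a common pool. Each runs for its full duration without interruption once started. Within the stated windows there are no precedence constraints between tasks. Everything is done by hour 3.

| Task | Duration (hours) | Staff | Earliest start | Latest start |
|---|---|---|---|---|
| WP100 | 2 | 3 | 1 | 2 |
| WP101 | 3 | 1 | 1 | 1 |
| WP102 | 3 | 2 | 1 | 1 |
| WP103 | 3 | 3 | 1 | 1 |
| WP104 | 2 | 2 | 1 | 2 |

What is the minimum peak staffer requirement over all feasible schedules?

Schedule WP100@1, WP101@1, WP102@1, WP103@1, WP104@1: h1:11  h2:11  h3:6 — peak 11.
No arrangement of the 4 feasible schedules does better.

11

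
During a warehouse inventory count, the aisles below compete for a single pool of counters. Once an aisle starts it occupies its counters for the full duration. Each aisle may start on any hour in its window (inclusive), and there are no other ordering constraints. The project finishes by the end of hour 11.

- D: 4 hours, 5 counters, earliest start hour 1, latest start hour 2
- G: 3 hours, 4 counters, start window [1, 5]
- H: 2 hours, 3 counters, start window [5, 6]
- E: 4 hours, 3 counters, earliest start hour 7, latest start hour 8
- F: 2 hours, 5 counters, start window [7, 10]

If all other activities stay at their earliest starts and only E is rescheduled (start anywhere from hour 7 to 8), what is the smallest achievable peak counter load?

E@7: h1:9  h2:9  h3:9  h4:5  h5:3  h6:3  h7:8  h8:8  h9:3  h10:3  h11:0 → peak 9
E@8: h1:9  h2:9  h3:9  h4:5  h5:3  h6:3  h7:5  h8:8  h9:3  h10:3  h11:3 → peak 9
Best is E@7, peak 9.

9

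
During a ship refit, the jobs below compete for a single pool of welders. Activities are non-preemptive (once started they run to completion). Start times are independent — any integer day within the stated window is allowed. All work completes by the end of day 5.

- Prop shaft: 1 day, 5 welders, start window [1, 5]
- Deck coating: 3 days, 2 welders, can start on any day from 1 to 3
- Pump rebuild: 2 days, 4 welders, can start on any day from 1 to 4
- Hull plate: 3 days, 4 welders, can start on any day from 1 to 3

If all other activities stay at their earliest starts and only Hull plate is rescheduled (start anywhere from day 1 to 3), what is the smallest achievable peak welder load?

Hull plate@1: d1:15  d2:10  d3:6  d4:0  d5:0 → peak 15
Hull plate@2: d1:11  d2:10  d3:6  d4:4  d5:0 → peak 11
Hull plate@3: d1:11  d2:6  d3:6  d4:4  d5:4 → peak 11
Best is Hull plate@2, peak 11.

11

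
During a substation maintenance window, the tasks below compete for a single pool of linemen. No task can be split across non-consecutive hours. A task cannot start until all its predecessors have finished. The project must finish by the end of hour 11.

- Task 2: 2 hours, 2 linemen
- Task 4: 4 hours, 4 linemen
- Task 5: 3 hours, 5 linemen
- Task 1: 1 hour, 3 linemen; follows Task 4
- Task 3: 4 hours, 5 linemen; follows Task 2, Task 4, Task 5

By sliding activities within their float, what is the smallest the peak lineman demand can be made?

8

Early-start (Task 2@1, Task 4@1, Task 5@1, Task 1@5, Task 3@5) gives peak 11: h1:11  h2:11  h3:9  h4:4  h5:8  h6:5  h7:5  h8:5  h9:0  h10:0  h11:0.
Shift Task 5→5, Task 3→8.
Schedule Task 2@1, Task 4@1, Task 5@5, Task 1@5, Task 3@8: h1:6  h2:6  h3:4  h4:4  h5:8  h6:5  h7:5  h8:5  h9:5  h10:5  h11:5 — peak 8.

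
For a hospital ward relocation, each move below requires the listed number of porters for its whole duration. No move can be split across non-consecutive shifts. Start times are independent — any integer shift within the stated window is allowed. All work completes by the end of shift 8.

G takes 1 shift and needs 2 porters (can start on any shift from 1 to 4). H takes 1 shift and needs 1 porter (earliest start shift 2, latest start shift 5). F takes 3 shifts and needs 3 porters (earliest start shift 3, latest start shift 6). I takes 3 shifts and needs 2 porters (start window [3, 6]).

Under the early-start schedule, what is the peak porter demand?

5

Early-start schedule: G@1, H@2, F@3, I@3.
Load per shift: shift 1: 2, shift 2: 1, shift 3: 5, shift 4: 5, shift 5: 5, shift 6: 0, shift 7: 0, shift 8: 0.
Peak is 5.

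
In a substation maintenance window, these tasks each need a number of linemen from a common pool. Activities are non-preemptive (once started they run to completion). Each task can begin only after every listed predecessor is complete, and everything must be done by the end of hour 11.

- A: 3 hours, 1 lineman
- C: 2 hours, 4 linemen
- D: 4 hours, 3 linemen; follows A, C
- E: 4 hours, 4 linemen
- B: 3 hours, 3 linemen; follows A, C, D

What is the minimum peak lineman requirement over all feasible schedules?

7

Early-start (A@1, C@1, D@4, E@1, B@8) gives peak 9: h1:9  h2:9  h3:5  h4:7  h5:3  h6:3  h7:3  h8:3  h9:3  h10:3  h11:0.
Shift E→3.
Schedule A@1, C@1, D@4, E@3, B@8: h1:5  h2:5  h3:5  h4:7  h5:7  h6:7  h7:3  h8:3  h9:3  h10:3  h11:0 — peak 7.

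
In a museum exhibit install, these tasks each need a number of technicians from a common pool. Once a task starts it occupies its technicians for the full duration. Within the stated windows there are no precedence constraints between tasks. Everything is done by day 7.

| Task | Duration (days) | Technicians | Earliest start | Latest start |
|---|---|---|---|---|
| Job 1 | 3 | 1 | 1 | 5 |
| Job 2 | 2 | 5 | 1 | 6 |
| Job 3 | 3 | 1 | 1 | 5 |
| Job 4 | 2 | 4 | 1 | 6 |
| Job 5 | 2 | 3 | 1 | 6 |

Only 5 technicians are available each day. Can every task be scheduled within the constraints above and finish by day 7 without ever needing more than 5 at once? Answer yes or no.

yes

Schedule Job 1@1, Job 2@4, Job 3@1, Job 4@6, Job 5@1: d1:5  d2:5  d3:2  d4:5  d5:5  d6:4  d7:4 — peak 5 ≤ 5.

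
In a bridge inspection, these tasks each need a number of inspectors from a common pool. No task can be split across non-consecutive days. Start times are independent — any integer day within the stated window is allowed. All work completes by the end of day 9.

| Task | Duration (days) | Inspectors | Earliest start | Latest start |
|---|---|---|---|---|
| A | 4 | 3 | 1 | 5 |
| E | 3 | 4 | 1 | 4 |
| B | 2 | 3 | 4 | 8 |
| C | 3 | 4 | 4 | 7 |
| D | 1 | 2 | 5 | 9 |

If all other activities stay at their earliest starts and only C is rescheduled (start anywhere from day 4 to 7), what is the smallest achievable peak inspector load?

C@4: d1:7  d2:7  d3:7  d4:10  d5:9  d6:4  d7:0  d8:0  d9:0 → peak 10
C@5: d1:7  d2:7  d3:7  d4:6  d5:9  d6:4  d7:4  d8:0  d9:0 → peak 9
C@6: d1:7  d2:7  d3:7  d4:6  d5:5  d6:4  d7:4  d8:4  d9:0 → peak 7
C@7: d1:7  d2:7  d3:7  d4:6  d5:5  d6:0  d7:4  d8:4  d9:4 → peak 7
Best is C@6, peak 7.

7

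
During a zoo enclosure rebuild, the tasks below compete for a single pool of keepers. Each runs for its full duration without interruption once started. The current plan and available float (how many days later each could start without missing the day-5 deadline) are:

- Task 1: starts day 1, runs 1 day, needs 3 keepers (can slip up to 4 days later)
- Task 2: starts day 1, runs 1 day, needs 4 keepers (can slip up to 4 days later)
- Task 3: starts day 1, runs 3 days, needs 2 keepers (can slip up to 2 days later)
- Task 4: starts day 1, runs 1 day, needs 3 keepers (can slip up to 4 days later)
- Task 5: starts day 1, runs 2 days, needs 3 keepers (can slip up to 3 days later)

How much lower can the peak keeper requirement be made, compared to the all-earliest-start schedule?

10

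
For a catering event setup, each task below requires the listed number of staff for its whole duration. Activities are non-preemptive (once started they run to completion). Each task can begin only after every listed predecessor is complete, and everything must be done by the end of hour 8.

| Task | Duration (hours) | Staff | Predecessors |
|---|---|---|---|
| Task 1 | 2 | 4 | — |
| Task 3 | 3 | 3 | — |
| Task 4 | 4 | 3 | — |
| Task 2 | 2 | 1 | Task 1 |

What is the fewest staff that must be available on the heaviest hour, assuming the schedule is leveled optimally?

Early-start (Task 1@1, Task 3@1, Task 4@1, Task 2@3) gives peak 10: h1:10  h2:10  h3:7  h4:4  h5:0  h6:0  h7:0  h8:0.
Shift Task 3→3, Task 4→3, Task 2→6.
Schedule Task 1@1, Task 3@3, Task 4@3, Task 2@6: h1:4  h2:4  h3:6  h4:6  h5:6  h6:4  h7:1  h8:0 — peak 6.

6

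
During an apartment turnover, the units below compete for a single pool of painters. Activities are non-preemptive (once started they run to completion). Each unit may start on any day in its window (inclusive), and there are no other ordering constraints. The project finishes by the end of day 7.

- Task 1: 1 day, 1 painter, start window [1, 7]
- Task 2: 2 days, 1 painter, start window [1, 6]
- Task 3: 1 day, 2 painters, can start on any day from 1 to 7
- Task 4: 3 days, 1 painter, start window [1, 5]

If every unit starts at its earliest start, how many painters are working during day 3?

1

At early start, day 3 has: Task 4.
Demand: 1 = 1.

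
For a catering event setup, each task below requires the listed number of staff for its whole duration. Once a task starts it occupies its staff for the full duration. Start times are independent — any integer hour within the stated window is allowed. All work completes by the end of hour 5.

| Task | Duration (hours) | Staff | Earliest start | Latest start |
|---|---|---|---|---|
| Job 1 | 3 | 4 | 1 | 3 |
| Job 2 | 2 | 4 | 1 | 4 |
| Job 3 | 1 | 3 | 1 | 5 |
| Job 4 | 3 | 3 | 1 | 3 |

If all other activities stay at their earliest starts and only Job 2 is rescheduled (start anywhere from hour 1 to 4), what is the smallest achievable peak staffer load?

Job 2@1: h1:14  h2:11  h3:7  h4:0  h5:0 → peak 14
Job 2@2: h1:10  h2:11  h3:11  h4:0  h5:0 → peak 11
Job 2@3: h1:10  h2:7  h3:11  h4:4  h5:0 → peak 11
Job 2@4: h1:10  h2:7  h3:7  h4:4  h5:4 → peak 10
Best is Job 2@4, peak 10.

10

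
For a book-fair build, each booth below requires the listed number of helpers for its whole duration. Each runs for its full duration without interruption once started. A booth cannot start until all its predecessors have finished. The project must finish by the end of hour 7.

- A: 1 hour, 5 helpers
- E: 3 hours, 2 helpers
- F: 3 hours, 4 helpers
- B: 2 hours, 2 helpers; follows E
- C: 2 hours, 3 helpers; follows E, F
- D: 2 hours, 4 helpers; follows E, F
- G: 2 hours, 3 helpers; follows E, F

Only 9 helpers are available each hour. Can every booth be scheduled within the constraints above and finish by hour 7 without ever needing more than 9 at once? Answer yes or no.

Schedule A@4, E@1, F@1, B@5, C@4, D@5, G@6: h1:6  h2:6  h3:6  h4:8  h5:9  h6:9  h7:3 — peak 9 ≤ 9.

yes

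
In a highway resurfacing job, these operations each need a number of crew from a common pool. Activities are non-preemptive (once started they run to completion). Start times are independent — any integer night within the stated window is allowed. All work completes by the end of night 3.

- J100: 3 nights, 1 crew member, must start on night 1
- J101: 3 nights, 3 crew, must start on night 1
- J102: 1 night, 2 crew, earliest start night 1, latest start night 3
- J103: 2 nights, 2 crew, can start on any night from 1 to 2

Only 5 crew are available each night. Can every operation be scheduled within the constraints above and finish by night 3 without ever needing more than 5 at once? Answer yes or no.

no

Total crew member-nights = 18; over 3 nights the average is 18/3 > 5, so some night must exceed 5.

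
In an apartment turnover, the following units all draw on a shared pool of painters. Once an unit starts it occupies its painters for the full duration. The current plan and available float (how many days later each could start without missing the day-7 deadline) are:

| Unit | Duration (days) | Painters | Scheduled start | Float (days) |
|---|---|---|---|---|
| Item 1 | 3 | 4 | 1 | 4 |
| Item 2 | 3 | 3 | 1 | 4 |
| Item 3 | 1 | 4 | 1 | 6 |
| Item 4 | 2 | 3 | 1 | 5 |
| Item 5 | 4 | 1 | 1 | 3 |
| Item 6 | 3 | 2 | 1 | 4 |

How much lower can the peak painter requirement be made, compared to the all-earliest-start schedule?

Early-start peak: d1:17  d2:13  d3:10  d4:1  d5:0  d6:0  d7:0 ⇒ 17.
Leveled (Item 1@1, Item 2@1, Item 3@4, Item 4@5, Item 5@4, Item 6@4): d1:7  d2:7  d3:7  d4:7  d5:6  d6:6  d7:1 ⇒ 7.
Reduction 17 − 7 = 10.

10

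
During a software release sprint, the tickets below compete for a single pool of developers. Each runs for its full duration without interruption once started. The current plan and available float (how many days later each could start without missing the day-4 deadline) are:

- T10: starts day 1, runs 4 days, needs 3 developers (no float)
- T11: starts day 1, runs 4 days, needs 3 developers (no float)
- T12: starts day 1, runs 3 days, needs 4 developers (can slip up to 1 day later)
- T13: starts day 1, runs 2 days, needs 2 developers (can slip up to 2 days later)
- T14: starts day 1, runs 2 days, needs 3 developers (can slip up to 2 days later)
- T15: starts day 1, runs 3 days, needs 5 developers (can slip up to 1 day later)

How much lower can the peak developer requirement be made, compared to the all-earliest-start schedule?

Early-start peak: d1:20  d2:20  d3:15  d4:6 ⇒ 20.
Leveled (T10@1, T11@1, T12@1, T13@1, T14@3, T15@1): d1:17  d2:17  d3:18  d4:9 ⇒ 18.
Reduction 20 − 18 = 2.

2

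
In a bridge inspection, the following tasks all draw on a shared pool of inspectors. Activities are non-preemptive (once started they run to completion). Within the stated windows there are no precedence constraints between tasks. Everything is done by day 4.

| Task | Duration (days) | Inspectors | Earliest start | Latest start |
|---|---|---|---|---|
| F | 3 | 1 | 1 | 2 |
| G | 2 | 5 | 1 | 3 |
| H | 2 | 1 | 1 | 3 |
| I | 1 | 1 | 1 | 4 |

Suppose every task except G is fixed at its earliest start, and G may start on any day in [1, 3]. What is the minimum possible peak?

6

G@1: d1:8  d2:7  d3:1  d4:0 → peak 8
G@2: d1:3  d2:7  d3:6  d4:0 → peak 7
G@3: d1:3  d2:2  d3:6  d4:5 → peak 6
Best is G@3, peak 6.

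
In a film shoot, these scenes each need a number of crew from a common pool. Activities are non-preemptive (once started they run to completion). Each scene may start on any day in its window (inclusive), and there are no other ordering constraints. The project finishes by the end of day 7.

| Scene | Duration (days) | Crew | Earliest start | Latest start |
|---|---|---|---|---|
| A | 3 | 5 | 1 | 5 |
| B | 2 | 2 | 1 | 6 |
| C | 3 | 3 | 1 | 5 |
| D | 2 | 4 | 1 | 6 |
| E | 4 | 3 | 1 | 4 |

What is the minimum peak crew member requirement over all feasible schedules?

Early-start (A@1, B@1, C@1, D@1, E@1) gives peak 17: d1:17  d2:17  d3:11  d4:3  d5:0  d6:0  d7:0.
Shift C→3, D→6, E→4.
Schedule A@1, B@1, C@3, D@6, E@4: d1:7  d2:7  d3:8  d4:6  d5:6  d6:7  d7:7 — peak 8.

8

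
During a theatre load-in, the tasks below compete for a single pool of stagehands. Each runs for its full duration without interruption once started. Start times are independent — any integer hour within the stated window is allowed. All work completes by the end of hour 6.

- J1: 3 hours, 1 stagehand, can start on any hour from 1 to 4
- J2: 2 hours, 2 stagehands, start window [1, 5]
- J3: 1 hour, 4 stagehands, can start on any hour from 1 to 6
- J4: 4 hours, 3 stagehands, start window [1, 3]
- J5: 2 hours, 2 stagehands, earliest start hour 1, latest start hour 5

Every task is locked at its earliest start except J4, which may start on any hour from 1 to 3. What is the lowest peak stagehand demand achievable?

9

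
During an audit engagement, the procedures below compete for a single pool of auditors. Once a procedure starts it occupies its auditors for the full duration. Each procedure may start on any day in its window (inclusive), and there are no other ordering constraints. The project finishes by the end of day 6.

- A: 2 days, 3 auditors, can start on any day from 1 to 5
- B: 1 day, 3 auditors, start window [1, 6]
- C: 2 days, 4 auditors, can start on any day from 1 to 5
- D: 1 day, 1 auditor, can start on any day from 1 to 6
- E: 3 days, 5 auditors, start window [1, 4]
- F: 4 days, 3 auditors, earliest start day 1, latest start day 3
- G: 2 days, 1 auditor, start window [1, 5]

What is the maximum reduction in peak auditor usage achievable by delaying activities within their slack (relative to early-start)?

Early-start peak: d1:20  d2:16  d3:8  d4:3  d5:0  d6:0 ⇒ 20.
Leveled (A@1, B@1, C@2, D@1, E@4, F@3, G@1): d1:8  d2:8  d3:7  d4:8  d5:8  d6:8 ⇒ 8.
Reduction 20 − 8 = 12.

12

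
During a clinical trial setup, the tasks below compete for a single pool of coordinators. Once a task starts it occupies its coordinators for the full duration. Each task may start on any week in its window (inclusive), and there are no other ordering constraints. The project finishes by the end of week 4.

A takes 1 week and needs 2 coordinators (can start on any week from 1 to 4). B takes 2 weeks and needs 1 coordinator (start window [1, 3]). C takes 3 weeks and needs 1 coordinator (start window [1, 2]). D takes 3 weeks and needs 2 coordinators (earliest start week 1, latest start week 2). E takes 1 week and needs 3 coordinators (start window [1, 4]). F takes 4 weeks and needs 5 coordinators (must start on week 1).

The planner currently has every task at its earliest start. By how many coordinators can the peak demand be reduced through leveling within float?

5

Early-start peak: w1:14  w2:9  w3:8  w4:5 ⇒ 14.
Leveled (A@1, B@2, C@2, D@1, E@4, F@1): w1:9  w2:9  w3:9  w4:9 ⇒ 9.
Reduction 14 − 9 = 5.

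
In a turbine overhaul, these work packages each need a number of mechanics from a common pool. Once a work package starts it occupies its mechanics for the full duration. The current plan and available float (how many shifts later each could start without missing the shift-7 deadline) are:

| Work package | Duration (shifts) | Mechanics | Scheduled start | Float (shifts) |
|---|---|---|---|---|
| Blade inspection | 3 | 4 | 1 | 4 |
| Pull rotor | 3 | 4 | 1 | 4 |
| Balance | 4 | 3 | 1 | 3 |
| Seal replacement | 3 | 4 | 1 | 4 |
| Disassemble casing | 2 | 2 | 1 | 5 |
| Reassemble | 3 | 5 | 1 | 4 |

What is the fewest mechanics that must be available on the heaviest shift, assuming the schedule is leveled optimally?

Early-start (Blade inspection@1, Pull rotor@1, Balance@1, Seal replacement@1, Disassemble casing@1, Reassemble@1) gives peak 22: s1:22  s2:22  s3:20  s4:3  s5:0  s6:0  s7:0.
Shift Seal replacement→4, Disassemble casing→4, Reassemble→5.
Schedule Blade inspection@1, Pull rotor@1, Balance@1, Seal replacement@4, Disassemble casing@4, Reassemble@5: s1:11  s2:11  s3:11  s4:9  s5:11  s6:9  s7:5 — peak 11.

11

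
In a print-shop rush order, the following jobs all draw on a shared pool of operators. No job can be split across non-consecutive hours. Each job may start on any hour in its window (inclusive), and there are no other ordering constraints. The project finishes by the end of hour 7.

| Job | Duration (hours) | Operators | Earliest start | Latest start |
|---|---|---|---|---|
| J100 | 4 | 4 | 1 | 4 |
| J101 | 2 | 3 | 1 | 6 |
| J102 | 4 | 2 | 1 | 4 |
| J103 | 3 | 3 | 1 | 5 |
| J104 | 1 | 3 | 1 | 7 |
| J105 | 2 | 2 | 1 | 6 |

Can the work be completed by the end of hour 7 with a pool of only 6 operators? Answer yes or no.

no

Total operator-hours = 46; over 7 hours the average is 46/7 > 6, so some hour must exceed 6.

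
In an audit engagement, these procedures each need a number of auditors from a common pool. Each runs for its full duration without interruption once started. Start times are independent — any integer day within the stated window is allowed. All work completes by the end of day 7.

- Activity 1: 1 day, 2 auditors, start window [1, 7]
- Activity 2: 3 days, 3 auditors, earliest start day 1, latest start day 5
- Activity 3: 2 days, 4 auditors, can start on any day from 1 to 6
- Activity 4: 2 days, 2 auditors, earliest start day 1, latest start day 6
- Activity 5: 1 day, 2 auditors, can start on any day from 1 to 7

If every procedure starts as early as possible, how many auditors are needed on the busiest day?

Early-start schedule: Activity 1@1, Activity 2@1, Activity 3@1, Activity 4@1, Activity 5@1.
Load per day: day 1: 13, day 2: 9, day 3: 3, day 4: 0, day 5: 0, day 6: 0, day 7: 0.
Peak is 13.

13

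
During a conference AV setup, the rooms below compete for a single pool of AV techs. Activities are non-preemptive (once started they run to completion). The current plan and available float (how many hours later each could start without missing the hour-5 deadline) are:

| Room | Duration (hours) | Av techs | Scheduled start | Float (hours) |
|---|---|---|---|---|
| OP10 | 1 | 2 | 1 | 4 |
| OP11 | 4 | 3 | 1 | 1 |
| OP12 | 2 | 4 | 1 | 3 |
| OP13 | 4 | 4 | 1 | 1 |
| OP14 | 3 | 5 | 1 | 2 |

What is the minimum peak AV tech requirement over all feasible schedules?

12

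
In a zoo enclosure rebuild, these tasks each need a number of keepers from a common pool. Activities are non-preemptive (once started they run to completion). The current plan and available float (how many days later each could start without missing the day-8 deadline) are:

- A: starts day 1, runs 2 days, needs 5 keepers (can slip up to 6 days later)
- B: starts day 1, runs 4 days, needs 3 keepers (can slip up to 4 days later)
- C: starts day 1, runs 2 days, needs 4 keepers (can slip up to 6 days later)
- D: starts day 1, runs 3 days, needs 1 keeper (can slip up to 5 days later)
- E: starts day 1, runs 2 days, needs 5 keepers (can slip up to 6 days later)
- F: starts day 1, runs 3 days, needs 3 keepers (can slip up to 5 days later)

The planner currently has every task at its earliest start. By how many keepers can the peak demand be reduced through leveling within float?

Early-start peak: d1:21  d2:21  d3:7  d4:3  d5:0  d6:0  d7:0  d8:0 ⇒ 21.
Leveled (A@1, B@1, C@3, D@3, E@5, F@6): d1:8  d2:8  d3:8  d4:8  d5:6  d6:8  d7:3  d8:3 ⇒ 8.
Reduction 21 − 8 = 13.

13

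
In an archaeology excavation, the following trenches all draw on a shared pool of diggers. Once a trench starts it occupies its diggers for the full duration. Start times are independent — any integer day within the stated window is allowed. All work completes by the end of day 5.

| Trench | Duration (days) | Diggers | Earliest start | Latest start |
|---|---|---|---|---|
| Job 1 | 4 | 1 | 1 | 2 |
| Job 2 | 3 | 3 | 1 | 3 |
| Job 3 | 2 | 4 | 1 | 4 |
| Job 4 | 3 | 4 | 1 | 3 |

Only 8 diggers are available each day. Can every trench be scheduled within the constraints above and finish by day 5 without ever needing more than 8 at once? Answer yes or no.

Schedule Job 1@1, Job 2@1, Job 3@1, Job 4@3: d1:8  d2:8  d3:8  d4:5  d5:4 — peak 8 ≤ 8.

yes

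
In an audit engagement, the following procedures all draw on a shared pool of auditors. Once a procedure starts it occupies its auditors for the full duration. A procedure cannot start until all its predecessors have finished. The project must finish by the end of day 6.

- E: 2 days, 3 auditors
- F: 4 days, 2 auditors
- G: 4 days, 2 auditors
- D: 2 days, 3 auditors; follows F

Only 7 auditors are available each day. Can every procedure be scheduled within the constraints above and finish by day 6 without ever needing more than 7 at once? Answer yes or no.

yes

Schedule E@1, F@1, G@3, D@5: d1:5  d2:5  d3:4  d4:4  d5:5  d6:5 — peak 5 ≤ 7.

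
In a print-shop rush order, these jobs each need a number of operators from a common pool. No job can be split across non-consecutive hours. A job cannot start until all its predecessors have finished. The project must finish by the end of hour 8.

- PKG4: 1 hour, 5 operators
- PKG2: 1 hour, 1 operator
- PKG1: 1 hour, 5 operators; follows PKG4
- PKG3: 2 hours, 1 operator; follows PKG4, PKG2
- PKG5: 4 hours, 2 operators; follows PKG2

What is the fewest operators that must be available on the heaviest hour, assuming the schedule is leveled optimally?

5

Early-start (PKG4@1, PKG2@1, PKG1@2, PKG3@2, PKG5@2) gives peak 8: h1:6  h2:8  h3:3  h4:2  h5:2  h6:0  h7:0  h8:0.
Shift PKG2→2, PKG1→3, PKG3→4, PKG5→4.
Schedule PKG4@1, PKG2@2, PKG1@3, PKG3@4, PKG5@4: h1:5  h2:1  h3:5  h4:3  h5:3  h6:2  h7:2  h8:0 — peak 5.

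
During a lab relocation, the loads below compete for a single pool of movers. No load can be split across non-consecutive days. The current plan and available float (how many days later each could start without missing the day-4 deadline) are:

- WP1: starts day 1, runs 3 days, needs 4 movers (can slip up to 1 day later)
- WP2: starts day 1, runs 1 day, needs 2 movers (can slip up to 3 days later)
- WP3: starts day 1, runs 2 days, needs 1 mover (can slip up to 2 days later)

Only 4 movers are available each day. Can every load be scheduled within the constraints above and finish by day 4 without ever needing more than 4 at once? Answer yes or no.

no

The minimum achievable peak is 5; 4 < 5, so no feasible schedule stays within the cap.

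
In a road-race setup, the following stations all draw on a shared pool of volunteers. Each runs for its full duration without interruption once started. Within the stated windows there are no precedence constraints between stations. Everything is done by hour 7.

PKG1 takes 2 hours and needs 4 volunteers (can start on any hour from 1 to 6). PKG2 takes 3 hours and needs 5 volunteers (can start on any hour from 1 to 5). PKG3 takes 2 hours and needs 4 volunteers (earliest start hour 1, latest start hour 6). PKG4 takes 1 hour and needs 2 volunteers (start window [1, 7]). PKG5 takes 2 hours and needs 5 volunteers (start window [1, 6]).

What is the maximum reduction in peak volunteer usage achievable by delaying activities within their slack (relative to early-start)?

12

Early-start peak: h1:20  h2:18  h3:5  h4:0  h5:0  h6:0  h7:0 ⇒ 20.
Leveled (PKG1@1, PKG2@3, PKG3@1, PKG4@3, PKG5@6): h1:8  h2:8  h3:7  h4:5  h5:5  h6:5  h7:5 ⇒ 8.
Reduction 20 − 8 = 12.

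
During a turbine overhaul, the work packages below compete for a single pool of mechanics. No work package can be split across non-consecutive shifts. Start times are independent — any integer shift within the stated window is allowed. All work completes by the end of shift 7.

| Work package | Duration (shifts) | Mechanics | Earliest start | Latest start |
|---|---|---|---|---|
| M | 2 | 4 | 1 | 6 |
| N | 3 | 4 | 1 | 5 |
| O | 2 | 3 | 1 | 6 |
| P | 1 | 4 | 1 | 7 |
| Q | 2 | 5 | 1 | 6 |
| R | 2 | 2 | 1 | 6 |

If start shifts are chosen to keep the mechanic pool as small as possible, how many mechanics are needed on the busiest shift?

Early-start (M@1, N@1, O@1, P@1, Q@1, R@1) gives peak 22: s1:22  s2:18  s3:4  s4:0  s5:0  s6:0  s7:0.
Shift O→3, P→4, Q→5, R→5.
Schedule M@1, N@1, O@3, P@4, Q@5, R@5: s1:8  s2:8  s3:7  s4:7  s5:7  s6:7  s7:0 — peak 8.

8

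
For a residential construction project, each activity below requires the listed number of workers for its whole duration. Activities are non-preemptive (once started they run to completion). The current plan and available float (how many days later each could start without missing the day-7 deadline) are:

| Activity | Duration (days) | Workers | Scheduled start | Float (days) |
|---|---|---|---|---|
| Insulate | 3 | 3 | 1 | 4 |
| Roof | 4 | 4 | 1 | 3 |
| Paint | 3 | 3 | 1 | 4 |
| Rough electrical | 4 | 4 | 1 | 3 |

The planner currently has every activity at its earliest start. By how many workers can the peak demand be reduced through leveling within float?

Early-start peak: d1:14  d2:14  d3:14  d4:8  d5:0  d6:0  d7:0 ⇒ 14.
Leveled (Insulate@1, Roof@1, Paint@5, Rough electrical@4): d1:7  d2:7  d3:7  d4:8  d5:7  d6:7  d7:7 ⇒ 8.
Reduction 14 − 8 = 6.

6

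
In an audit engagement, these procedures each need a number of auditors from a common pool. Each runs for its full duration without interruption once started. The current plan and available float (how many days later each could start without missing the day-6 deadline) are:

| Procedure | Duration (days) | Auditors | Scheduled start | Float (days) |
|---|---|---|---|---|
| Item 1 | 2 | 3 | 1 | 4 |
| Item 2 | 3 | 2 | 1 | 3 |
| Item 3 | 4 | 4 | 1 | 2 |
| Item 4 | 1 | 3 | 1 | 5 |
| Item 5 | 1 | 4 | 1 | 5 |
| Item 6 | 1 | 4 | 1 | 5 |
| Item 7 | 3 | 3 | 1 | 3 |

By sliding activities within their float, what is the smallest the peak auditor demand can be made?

Early-start (Item 1@1, Item 2@1, Item 3@1, Item 4@1, Item 5@1, Item 6@1, Item 7@1) gives peak 23: d1:23  d2:12  d3:9  d4:4  d5:0  d6:0.
Shift Item 4→3, Item 5→5, Item 6→6, Item 7→4.
Schedule Item 1@1, Item 2@1, Item 3@1, Item 4@3, Item 5@5, Item 6@6, Item 7@4: d1:9  d2:9  d3:9  d4:7  d5:7  d6:7 — peak 9.

9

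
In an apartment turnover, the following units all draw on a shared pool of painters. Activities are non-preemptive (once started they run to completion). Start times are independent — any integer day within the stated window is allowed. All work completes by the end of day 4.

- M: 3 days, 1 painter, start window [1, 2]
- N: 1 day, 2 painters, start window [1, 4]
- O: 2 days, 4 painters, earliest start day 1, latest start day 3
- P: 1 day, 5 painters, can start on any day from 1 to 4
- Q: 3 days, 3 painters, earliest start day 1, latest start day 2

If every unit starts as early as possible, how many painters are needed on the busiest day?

Early-start schedule: M@1, N@1, O@1, P@1, Q@1.
Load per day: day 1: 15, day 2: 8, day 3: 4, day 4: 0.
Peak is 15.

15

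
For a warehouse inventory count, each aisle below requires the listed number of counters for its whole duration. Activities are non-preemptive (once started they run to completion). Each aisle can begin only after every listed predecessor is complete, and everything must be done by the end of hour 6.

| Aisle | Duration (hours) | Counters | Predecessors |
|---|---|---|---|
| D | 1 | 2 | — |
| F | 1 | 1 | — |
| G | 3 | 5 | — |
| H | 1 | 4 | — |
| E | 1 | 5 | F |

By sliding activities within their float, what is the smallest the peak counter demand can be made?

Early-start (D@1, F@1, G@1, H@1, E@2) gives peak 12: h1:12  h2:10  h3:5  h4:0  h5:0  h6:0.
Shift G→2, H→5, E→6.
Schedule D@1, F@1, G@2, H@5, E@6: h1:3  h2:5  h3:5  h4:5  h5:4  h6:5 — peak 5.
Total counter-hours = 27 over 6 hours ⇒ peak ≥ ⌈27/6⌉ = 5, so 5 is optimal.

5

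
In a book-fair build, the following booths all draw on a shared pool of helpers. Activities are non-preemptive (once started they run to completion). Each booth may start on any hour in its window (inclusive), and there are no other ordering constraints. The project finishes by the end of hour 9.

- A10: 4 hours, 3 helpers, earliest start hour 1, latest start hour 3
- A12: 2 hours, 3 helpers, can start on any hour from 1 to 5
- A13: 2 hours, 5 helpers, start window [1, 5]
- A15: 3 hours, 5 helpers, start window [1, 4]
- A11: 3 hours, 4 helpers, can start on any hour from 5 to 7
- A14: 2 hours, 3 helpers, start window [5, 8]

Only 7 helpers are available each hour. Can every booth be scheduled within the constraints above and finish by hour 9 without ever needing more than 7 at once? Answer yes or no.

The minimum achievable peak is 8; 7 < 8, so no feasible schedule stays within the cap.

no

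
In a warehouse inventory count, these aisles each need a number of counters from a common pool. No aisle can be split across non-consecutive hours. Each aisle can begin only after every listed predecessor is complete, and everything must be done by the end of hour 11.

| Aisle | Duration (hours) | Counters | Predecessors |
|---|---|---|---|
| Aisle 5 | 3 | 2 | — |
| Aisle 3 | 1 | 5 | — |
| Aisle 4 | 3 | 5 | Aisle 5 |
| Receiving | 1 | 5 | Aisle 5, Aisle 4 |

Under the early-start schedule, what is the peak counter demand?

Early-start schedule: Aisle 5@1, Aisle 3@1, Aisle 4@4, Receiving@7.
Load per hour: hour 1: 7, hour 2: 2, hour 3: 2, hour 4: 5, hour 5: 5, hour 6: 5, hour 7: 5, hour 8: 0, hour 9: 0, hour 10: 0, hour 11: 0.
Peak is 7.

7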